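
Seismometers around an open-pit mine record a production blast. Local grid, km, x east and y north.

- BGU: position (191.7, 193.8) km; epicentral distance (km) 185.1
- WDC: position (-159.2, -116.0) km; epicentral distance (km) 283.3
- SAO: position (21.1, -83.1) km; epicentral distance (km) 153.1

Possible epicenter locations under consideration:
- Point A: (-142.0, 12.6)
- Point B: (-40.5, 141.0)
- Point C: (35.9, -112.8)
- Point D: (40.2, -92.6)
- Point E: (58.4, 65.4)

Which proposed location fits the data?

Point E

For each candidate, compare |candidate − station| to the reported distance:
Point A: residuals BGU 194.6, WDC 153.6, SAO 36.0 → max 194.6 km
Point B: residuals BGU 53.0, WDC 0.2, SAO 79.3 → max 79.3 km
Point C: residuals BGU 158.8, WDC 88.2, SAO 119.9 → max 158.8 km
Point D: residuals BGU 138.9, WDC 82.5, SAO 131.8 → max 138.9 km
Point E: residuals BGU 0.0, WDC 0.0, SAO 0.0 → max 0.0 km
Only Point E has all residuals ≈ 0.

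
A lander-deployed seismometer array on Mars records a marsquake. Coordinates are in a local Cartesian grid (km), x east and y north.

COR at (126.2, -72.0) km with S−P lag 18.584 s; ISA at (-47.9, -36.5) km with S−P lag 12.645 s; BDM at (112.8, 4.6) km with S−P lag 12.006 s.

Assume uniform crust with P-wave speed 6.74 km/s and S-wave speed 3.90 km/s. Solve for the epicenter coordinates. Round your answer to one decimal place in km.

x ≈ 17.0 km, y ≈ 60.9 km

Distance from S−P lag: d = Δt · v_P v_S / (v_P − v_S) = Δt · (6.74·3.90)/(6.74−3.90) ≈ 9.2556·Δt.
So d_COR = 172.01, d_ISA = 117.04, d_BDM = 111.12 km.
Circle about each station: (x − 126.2)² + (y + 72.0)² = 172.01²; (x + 47.9)² + (y + 36.5)² = 117.04²; (x − 112.8)² + (y − 4.6)² = 111.12².
Subtracting pairs of circle equations eliminates x²+y² and gives linear equations (the radical axes):
-348.2 x + 71.0 y = -1594.70
-26.8 x + 153.2 y = 8874.35
Solving the 2×2 system: x ≈ 17.0, y ≈ 60.9 km.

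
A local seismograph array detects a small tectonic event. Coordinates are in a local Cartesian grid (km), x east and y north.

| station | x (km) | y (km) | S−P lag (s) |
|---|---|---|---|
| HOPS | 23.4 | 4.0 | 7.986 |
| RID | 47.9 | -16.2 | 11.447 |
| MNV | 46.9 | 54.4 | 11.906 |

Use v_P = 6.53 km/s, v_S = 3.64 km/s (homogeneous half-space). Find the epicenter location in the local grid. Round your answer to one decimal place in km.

x ≈ -41.7 km, y ≈ 12.7 km

Distance from S−P lag: d = Δt · v_P v_S / (v_P − v_S) = Δt · (6.53·3.64)/(6.53−3.64) ≈ 8.2246·Δt.
So d_HOPS = 65.68, d_RID = 94.15, d_MNV = 97.92 km.
Circle about each station: (x − 23.4)² + (y − 4.0)² = 65.68²; (x − 47.9)² + (y + 16.2)² = 94.15²; (x − 46.9)² + (y − 54.4)² = 97.92².
Subtracting the HOPS equation from the RID and MNV equations removes the quadratic terms:
49.0 x − 40.4 y = -2557.07
47.0 x + 100.8 y = -679.05
Solving the 2×2 system: x ≈ -41.7, y ≈ 12.7 km.
Check against HOPS (with the unrounded x, y): √((x − 23.4)²+(y − 4.0)²) = 65.69 ≈ 65.68 km. ✓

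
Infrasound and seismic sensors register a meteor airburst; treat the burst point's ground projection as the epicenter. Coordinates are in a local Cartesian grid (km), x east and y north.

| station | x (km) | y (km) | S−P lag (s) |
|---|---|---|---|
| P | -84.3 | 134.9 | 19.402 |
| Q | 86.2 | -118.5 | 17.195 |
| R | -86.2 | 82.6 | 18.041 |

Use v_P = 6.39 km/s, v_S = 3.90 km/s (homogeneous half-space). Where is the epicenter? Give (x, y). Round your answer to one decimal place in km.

92.0 km east, 53.5 km north

Distance from S−P lag: d = Δt · v_P v_S / (v_P − v_S) = Δt · (6.39·3.90)/(6.39−3.90) ≈ 10.0084·Δt.
So d_P = 194.18, d_Q = 172.10, d_R = 180.56 km.
Circle about each station: (x + 84.3)² + (y − 134.9)² = 194.18²; (x − 86.2)² + (y + 118.5)² = 172.10²; (x + 86.2)² + (y − 82.6)² = 180.56².
Subtracting pairs of circle equations eliminates x²+y² and gives linear equations (the radical axes):
341.0 x − 506.8 y = 4255.65
-3.8 x − 104.6 y = -5947.34
Solving the 2×2 system: x ≈ 92.0, y ≈ 53.5 km.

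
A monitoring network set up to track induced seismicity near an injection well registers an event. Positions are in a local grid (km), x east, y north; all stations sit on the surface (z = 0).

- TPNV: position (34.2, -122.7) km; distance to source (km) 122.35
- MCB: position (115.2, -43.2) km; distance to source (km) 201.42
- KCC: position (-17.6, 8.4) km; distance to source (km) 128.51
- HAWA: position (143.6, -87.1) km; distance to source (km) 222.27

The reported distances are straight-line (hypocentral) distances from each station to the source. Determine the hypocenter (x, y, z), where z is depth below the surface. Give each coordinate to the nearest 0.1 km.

x ≈ -71.8 km, y ≈ -94.7 km, depth ≈ 54.3 km

Each station gives a sphere (x−x_i)² + (y−y_i)² + z² = d_i² (stations at z=0).
Subtracting the TPNV sphere from MCB and KCC: z² cancels, leaving linear equations in x and y:
162.0 x + 159.0 y = -26688.14
-103.6 x + 262.2 y = -17389.91
Solving: x ≈ -71.802, y ≈ -94.693 km (keep extra digits for the depth step; rounded: -71.8, -94.7).
Then from the TPNV sphere: z² = 122.35² − (x − 34.2)² − (y + 122.7)² with x = -71.802, y = -94.693, so z ≈ 54.302 ≈ 54.3 km.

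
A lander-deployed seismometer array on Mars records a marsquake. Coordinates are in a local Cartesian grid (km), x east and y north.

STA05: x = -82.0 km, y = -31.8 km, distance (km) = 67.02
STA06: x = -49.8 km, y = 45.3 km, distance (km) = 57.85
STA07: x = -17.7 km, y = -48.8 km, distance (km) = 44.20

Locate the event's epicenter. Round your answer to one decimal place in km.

Circle about each station: (x + 82.0)² + (y + 31.8)² = 67.02²; (x + 49.8)² + (y − 45.3)² = 57.85²; (x + 17.7)² + (y + 48.8)² = 44.20².
Subtracting the STA05 equation from the STA06 and STA07 equations removes the quadratic terms:
64.4 x + 154.2 y = -2058.05
128.6 x − 34.0 y = -2502.47
Solving the 2×2 system: x ≈ -20.7, y ≈ -4.7 km.

-20.7 km east, -4.7 km north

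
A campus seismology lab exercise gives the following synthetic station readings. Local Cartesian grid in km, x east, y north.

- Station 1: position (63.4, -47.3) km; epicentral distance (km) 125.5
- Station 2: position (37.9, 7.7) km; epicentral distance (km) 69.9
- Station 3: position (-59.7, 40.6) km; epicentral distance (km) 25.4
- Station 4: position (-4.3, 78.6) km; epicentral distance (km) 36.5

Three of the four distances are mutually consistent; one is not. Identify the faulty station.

Station 3

Solve using three stations at a time. Using Station 1, Station 2, Station 4 (subtract circle equations pairwise → linear system) gives (x, y) ≈ (-20.7, 45.9).
Distances from that point to each station vs reported:
  Station 1: calculated 125.5 vs reported 125.5 → residual 0.0 km
  Station 2: calculated 70.0 vs reported 69.9 → residual 0.1 km
  Station 3: calculated 39.3 vs reported 25.4 → residual 13.9 km
  Station 4: calculated 36.6 vs reported 36.5 → residual 0.1 km
Station 1, Station 2, Station 4 are mutually consistent (residuals ≈ 0); Station 3 is off by 13.9 km.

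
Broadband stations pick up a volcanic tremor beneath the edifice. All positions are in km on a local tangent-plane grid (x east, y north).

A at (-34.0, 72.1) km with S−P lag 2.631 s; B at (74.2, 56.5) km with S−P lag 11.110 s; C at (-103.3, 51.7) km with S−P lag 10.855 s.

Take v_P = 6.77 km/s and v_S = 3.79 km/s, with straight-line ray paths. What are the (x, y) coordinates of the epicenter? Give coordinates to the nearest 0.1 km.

-16.6 km east, 86.6 km north

Distance from S−P lag: d = Δt · v_P v_S / (v_P − v_S) = Δt · (6.77·3.79)/(6.77−3.79) ≈ 8.6102·Δt.
So d_A = 22.65, d_B = 95.66, d_C = 93.46 km.
Circle about each station: (x + 34.0)² + (y − 72.1)² = 22.65²; (x − 74.2)² + (y − 56.5)² = 95.66²; (x + 103.3)² + (y − 51.7)² = 93.46².
Subtracting pairs of circle equations eliminates x²+y² and gives linear equations (the radical axes):
216.4 x − 31.2 y = -6294.33
-138.6 x − 40.8 y = -1232.38
Solving the 2×2 system: x ≈ -16.6, y ≈ 86.6 km.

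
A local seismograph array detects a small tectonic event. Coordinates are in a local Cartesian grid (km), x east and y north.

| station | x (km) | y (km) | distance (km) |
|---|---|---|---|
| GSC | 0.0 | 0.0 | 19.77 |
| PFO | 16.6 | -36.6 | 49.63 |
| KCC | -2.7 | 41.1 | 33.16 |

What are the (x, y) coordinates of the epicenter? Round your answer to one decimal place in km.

(14.9, 13.0)

Circle about each station: x² + y² = 19.77²; (x − 16.6)² + (y + 36.6)² = 49.63²; (x + 2.7)² + (y − 41.1)² = 33.16².
Subtracting pairs of circle equations eliminates x²+y² and gives linear equations (the radical axes):
33.2 x − 73.2 y = -457.16
-5.4 x + 82.2 y = 987.77
Solving the 2×2 system: x ≈ 14.9, y ≈ 13.0 km.
Check against GSC (with the unrounded x, y): √(x²+y²) = 19.75 ≈ 19.77 km. ✓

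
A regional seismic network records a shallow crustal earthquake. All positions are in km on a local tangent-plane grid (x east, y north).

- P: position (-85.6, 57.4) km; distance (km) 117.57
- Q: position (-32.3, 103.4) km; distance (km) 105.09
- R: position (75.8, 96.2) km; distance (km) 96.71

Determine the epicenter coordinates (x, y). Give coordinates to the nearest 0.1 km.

Circle about each station: (x + 85.6)² + (y − 57.4)² = 117.57²; (x + 32.3)² + (y − 103.4)² = 105.09²; (x − 75.8)² + (y − 96.2)² = 96.71².
Subtracting the P equation from the Q and R equations removes the quadratic terms:
106.6 x + 92.0 y = 3891.53
322.8 x + 77.6 y = 8847.84
Solving the 2×2 system: x ≈ 23.9, y ≈ 14.6 km.

23.9 km east, 14.6 km north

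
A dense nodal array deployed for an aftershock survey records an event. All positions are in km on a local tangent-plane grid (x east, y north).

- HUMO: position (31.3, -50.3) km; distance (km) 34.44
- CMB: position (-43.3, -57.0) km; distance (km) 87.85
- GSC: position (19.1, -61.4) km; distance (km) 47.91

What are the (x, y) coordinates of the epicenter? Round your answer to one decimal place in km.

34.4 km east, -16.0 km north

Circle about each station: (x − 31.3)² + (y + 50.3)² = 34.44²; (x + 43.3)² + (y + 57.0)² = 87.85²; (x − 19.1)² + (y + 61.4)² = 47.91².
Subtracting the HUMO equation from the CMB and GSC equations removes the quadratic terms:
-149.2 x − 13.4 y = -4917.40
-24.4 x − 22.2 y = -484.26
Solving the 2×2 system: x ≈ 34.4, y ≈ -16.0 km.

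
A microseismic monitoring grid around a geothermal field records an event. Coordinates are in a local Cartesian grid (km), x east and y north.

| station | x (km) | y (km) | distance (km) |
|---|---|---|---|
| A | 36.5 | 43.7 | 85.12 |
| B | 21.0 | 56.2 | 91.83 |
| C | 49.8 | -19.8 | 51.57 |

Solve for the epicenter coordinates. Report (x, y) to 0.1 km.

x ≈ -0.0 km, y ≈ -33.2 km

Circle about each station: (x − 36.5)² + (y − 43.7)² = 85.12²; (x − 21.0)² + (y − 56.2)² = 91.83²; (x − 49.8)² + (y + 19.8)² = 51.57².
Subtracting the A equation from the B and C equations removes the quadratic terms:
-31.0 x + 25.0 y = -829.83
26.6 x − 127.0 y = 4216.09
Solving the 2×2 system: x ≈ -0.0, y ≈ -33.2 km.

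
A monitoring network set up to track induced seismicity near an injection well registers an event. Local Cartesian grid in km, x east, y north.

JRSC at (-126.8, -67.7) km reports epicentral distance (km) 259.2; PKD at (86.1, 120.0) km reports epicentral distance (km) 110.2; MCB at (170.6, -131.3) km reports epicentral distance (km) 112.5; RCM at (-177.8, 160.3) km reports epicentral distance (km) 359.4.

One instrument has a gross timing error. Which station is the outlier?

Solve using three stations at a time. Using JRSC, MCB, RCM (subtract circle equations pairwise → linear system) gives (x, y) ≈ (129.1, -26.7).
Distances from that point to each station vs reported:
  JRSC: calculated 259.2 vs reported 259.2 → residual 0.0 km
  PKD: calculated 152.9 vs reported 110.2 → residual 42.7 km
  MCB: calculated 112.5 vs reported 112.5 → residual 0.0 km
  RCM: calculated 359.4 vs reported 359.4 → residual 0.0 km
JRSC, MCB, RCM are mutually consistent (residuals ≈ 0); PKD is off by 42.7 km.

PKD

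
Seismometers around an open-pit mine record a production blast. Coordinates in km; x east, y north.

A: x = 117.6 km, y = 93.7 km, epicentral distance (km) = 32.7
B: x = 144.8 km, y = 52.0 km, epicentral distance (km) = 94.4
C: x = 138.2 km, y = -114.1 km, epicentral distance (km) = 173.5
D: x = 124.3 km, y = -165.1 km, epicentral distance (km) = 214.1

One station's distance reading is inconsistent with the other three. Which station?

A

Solve using three stations at a time. Using B, C, D (subtract circle equations pairwise → linear system) gives (x, y) ≈ (51.9, 36.3).
Distances from that point to each station vs reported:
  A: calculated 87.2 vs reported 32.7 → residual 54.5 km
  B: calculated 94.2 vs reported 94.4 → residual 0.2 km
  C: calculated 173.4 vs reported 173.5 → residual 0.1 km
  D: calculated 214.0 vs reported 214.1 → residual 0.1 km
B, C, D are mutually consistent (residuals ≈ 0); A is off by 54.5 km.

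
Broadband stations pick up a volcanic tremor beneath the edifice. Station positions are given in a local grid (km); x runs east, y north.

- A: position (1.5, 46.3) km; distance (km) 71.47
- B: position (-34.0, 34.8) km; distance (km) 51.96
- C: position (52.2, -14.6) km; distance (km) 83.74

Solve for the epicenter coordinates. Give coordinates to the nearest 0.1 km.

Circle about each station: (x − 1.5)² + (y − 46.3)² = 71.47²; (x + 34.0)² + (y − 34.8)² = 51.96²; (x − 52.2)² + (y + 14.6)² = 83.74².
Subtracting the A equation from the B and C equations removes the quadratic terms:
-71.0 x − 23.0 y = 2629.22
101.4 x − 121.8 y = -1112.37
Solving the 2×2 system: x ≈ -31.5, y ≈ -17.1 km.
Check against A (with the unrounded x, y): √((x − 1.5)²+(y − 46.3)²) = 71.46 ≈ 71.47 km. ✓

x ≈ -31.5 km, y ≈ -17.1 km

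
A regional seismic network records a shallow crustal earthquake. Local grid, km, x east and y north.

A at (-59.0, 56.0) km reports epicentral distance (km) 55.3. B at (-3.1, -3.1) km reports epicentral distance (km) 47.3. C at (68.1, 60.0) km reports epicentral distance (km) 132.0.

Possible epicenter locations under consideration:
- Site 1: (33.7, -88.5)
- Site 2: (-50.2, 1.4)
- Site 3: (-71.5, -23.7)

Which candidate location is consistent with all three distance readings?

For each candidate, compare |candidate − station| to the reported distance:
Site 1: residuals A 116.4, B 45.7, C 20.4 → max 116.4 km
Site 2: residuals A 0.0, B 0.0, C 0.0 → max 0.0 km
Site 3: residuals A 25.4, B 24.1, C 30.8 → max 30.8 km
Only Site 2 has all residuals ≈ 0.

Site 2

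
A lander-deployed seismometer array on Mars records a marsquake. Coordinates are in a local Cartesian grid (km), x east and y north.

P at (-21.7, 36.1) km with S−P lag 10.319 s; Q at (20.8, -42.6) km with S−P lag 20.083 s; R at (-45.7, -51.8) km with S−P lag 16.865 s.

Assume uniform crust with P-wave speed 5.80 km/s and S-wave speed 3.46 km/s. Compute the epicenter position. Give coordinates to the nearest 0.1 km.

Distance from S−P lag: d = Δt · v_P v_S / (v_P − v_S) = Δt · (5.80·3.46)/(5.80−3.46) ≈ 8.5761·Δt.
So d_P = 88.50, d_Q = 172.23, d_R = 144.64 km.
Circle about each station: (x + 21.7)² + (y − 36.1)² = 88.50²; (x − 20.8)² + (y + 42.6)² = 172.23²; (x + 45.7)² + (y + 51.8)² = 144.64².
Subtracting the P equation from the Q and R equations removes the quadratic terms:
85.0 x − 157.4 y = -21357.62
-48.0 x − 175.8 y = -10090.85
Solving the 2×2 system: x ≈ -96.3, y ≈ 83.7 km.

(-96.3, 83.7)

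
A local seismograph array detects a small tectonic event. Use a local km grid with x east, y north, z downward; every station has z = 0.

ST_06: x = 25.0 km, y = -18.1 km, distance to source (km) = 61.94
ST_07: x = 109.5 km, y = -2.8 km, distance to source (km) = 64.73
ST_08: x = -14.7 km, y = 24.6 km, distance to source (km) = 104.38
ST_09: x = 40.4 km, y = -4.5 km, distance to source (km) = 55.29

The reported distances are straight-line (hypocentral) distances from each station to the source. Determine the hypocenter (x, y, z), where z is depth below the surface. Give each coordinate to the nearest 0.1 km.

x ≈ 67.2 km, y ≈ -21.7 km, depth ≈ 45.2 km

Each station gives a sphere (x−x_i)² + (y−y_i)² + z² = d_i² (stations at z=0).
Subtracting the ST_06 sphere from ST_07 and ST_08: z² cancels, leaving linear equations in x and y:
169.0 x + 30.6 y = 10692.07
-79.4 x + 85.4 y = -7189.98
Solving: x ≈ 67.198, y ≈ -21.715 km (keep extra digits for the depth step; rounded: 67.2, -21.7).
Then from the ST_06 sphere: z² = 61.94² − (x − 25.0)² − (y + 18.1)² with x = 67.198, y = -21.715, so z ≈ 45.198 ≈ 45.2 km.
Check against ST_09 (with the unrounded solution): distance 55.29 ≈ 55.29 km. ✓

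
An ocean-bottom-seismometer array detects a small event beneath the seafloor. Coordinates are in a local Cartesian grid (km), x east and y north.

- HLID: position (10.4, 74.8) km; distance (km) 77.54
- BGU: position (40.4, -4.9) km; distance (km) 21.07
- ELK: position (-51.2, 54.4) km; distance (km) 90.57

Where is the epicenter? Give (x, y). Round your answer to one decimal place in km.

19.5 km east, -2.2 km north

Circle about each station: (x − 10.4)² + (y − 74.8)² = 77.54²; (x − 40.4)² + (y + 4.9)² = 21.07²; (x + 51.2)² + (y − 54.4)² = 90.57².
Subtracting the HLID equation from the BGU and ELK equations removes the quadratic terms:
60.0 x − 159.4 y = 1521.48
-123.2 x − 40.8 y = -2312.87
Solving the 2×2 system: x ≈ 19.5, y ≈ -2.2 km.
Check against HLID (with the unrounded x, y): √((x − 10.4)²+(y − 74.8)²) = 77.54 ≈ 77.54 km. ✓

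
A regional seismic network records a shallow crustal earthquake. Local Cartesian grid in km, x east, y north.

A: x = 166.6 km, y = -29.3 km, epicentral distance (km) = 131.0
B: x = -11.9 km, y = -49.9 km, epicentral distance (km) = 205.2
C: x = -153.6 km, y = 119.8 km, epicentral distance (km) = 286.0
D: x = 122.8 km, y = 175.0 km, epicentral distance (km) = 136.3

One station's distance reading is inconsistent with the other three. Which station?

D

Solve using three stations at a time. Using A, B, C (subtract circle equations pairwise → linear system) gives (x, y) ≈ (131.5, 96.9).
Distances from that point to each station vs reported:
  A: calculated 131.0 vs reported 131.0 → residual 0.0 km
  B: calculated 205.2 vs reported 205.2 → residual 0.0 km
  C: calculated 286.0 vs reported 286.0 → residual 0.0 km
  D: calculated 78.6 vs reported 136.3 → residual 57.7 km
A, B, C are mutually consistent (residuals ≈ 0); D is off by 57.7 km.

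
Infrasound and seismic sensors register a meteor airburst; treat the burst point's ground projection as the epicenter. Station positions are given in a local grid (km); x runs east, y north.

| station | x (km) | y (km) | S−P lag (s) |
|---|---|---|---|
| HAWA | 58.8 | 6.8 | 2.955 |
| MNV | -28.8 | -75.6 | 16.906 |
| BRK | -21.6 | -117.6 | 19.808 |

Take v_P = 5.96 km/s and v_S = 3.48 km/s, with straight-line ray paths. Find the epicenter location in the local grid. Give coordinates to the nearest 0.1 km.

Distance from S−P lag: d = Δt · v_P v_S / (v_P − v_S) = Δt · (5.96·3.48)/(5.96−3.48) ≈ 8.3632·Δt.
So d_HAWA = 24.71, d_MNV = 141.39, d_BRK = 165.66 km.
Circle about each station: (x − 58.8)² + (y − 6.8)² = 24.71²; (x + 28.8)² + (y + 75.6)² = 141.39²; (x + 21.6)² + (y + 117.6)² = 165.66².
Subtracting the HAWA equation from the MNV and BRK equations removes the quadratic terms:
-175.2 x − 164.8 y = -16339.43
-160.8 x − 248.8 y = -16040.01
Solving the 2×2 system: x ≈ 83.2, y ≈ 10.7 km.

x ≈ 83.2 km, y ≈ 10.7 km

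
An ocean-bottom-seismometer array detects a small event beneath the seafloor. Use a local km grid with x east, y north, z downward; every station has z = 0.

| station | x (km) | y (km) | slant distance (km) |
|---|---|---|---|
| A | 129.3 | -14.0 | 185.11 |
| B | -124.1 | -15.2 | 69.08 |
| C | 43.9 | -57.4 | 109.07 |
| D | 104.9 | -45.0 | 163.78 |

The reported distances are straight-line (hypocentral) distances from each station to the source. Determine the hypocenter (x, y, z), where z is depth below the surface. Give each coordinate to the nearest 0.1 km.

Each station gives a sphere (x−x_i)² + (y−y_i)² + z² = d_i² (stations at z=0).
Subtracting the A sphere from B and C: z² cancels, leaving linear equations in x and y:
-506.8 x − 2.4 y = 28211.03
-170.8 x − 86.8 y = 10676.93
Solving: x ≈ -55.601, y ≈ -13.598 km (keep extra digits for the depth step; rounded: -55.6, -13.6).
Then from the A sphere: z² = 185.11² − (x − 129.3)² − (y + 14.0)² with x = -55.601, y = -13.598, so z ≈ 8.785 ≈ 8.8 km.
Check against D (with the unrounded solution): distance 163.78 ≈ 163.78 km. ✓

x ≈ -55.6 km, y ≈ -13.6 km, depth ≈ 8.8 km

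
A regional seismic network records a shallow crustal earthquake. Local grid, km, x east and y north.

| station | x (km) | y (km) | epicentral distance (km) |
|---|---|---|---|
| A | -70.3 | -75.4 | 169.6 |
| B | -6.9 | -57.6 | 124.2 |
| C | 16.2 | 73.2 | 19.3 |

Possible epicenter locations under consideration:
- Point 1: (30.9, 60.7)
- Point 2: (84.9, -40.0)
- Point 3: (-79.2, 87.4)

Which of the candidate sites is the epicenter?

For each candidate, compare |candidate − station| to the reported distance:
Point 1: residuals A 0.0, B 0.0, C 0.0 → max 0.0 km
Point 2: residuals A 10.4, B 30.7, C 113.1 → max 113.1 km
Point 3: residuals A 6.6, B 37.8, C 77.2 → max 77.2 km
Only Point 1 has all residuals ≈ 0.

Point 1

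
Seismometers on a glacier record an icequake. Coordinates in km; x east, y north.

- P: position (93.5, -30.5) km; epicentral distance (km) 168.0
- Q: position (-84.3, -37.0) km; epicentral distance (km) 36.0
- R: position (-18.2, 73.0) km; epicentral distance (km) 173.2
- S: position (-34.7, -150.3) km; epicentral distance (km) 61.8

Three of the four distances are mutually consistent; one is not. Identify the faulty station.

Q

Solve using three stations at a time. Using P, R, S (subtract circle equations pairwise → linear system) gives (x, y) ≈ (-61.8, -94.7).
Distances from that point to each station vs reported:
  P: calculated 168.0 vs reported 168.0 → residual 0.0 km
  Q: calculated 61.9 vs reported 36.0 → residual 25.9 km
  R: calculated 173.2 vs reported 173.2 → residual 0.0 km
  S: calculated 61.9 vs reported 61.8 → residual 0.1 km
P, R, S are mutually consistent (residuals ≈ 0); Q is off by 25.9 km.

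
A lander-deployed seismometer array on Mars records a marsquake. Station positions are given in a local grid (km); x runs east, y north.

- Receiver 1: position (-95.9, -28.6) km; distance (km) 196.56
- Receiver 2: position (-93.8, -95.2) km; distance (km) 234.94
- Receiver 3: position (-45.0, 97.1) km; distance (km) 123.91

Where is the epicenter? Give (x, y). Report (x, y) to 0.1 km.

Circle about each station: (x + 95.9)² + (y + 28.6)² = 196.56²; (x + 93.8)² + (y + 95.2)² = 234.94²; (x + 45.0)² + (y − 97.1)² = 123.91².
Subtracting pairs of circle equations eliminates x²+y² and gives linear equations (the radical axes):
4.2 x − 133.2 y = -8714.26
101.8 x + 251.4 y = 24720.79
Solving the 2×2 system: x ≈ 75.4, y ≈ 67.8 km.

75.4 km east, 67.8 km north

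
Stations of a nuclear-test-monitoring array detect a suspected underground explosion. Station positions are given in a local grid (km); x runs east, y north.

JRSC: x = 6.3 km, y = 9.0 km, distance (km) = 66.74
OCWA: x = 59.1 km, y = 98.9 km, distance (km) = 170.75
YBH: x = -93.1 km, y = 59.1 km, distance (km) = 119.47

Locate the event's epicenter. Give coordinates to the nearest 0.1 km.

Circle about each station: (x − 6.3)² + (y − 9.0)² = 66.74²; (x − 59.1)² + (y − 98.9)² = 170.75²; (x + 93.1)² + (y − 59.1)² = 119.47².
Subtracting pairs of circle equations eliminates x²+y² and gives linear equations (the radical axes):
105.6 x + 179.8 y = -11548.00
-198.8 x + 100.2 y = 2220.88
Solving the 2×2 system: x ≈ -33.6, y ≈ -44.5 km.
Check against JRSC (with the unrounded x, y): √((x − 6.3)²+(y − 9.0)²) = 66.73 ≈ 66.74 km. ✓

x ≈ -33.6 km, y ≈ -44.5 km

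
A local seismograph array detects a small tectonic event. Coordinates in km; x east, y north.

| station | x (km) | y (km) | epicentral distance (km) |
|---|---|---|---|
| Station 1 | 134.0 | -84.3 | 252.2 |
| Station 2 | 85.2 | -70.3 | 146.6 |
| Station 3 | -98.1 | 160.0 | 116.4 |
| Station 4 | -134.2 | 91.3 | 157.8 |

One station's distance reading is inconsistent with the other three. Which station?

Station 2

Solve using three stations at a time. Using Station 1, Station 3, Station 4 (subtract circle equations pairwise → linear system) gives (x, y) ≈ (16.3, 138.7).
Distances from that point to each station vs reported:
  Station 1: calculated 252.2 vs reported 252.2 → residual 0.0 km
  Station 2: calculated 220.1 vs reported 146.6 → residual 73.5 km
  Station 3: calculated 116.3 vs reported 116.4 → residual 0.1 km
  Station 4: calculated 157.7 vs reported 157.8 → residual 0.1 km
Station 1, Station 3, Station 4 are mutually consistent (residuals ≈ 0); Station 2 is off by 73.5 km.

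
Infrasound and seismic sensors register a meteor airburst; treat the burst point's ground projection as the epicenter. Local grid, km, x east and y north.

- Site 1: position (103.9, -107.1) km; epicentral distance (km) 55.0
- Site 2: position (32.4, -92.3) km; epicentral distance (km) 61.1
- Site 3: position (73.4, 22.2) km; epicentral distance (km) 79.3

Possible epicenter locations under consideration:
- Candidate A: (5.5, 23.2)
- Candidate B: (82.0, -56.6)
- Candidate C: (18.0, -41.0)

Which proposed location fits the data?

For each candidate, compare |candidate − station| to the reported distance:
Candidate A: residuals Site 1 108.3, Site 2 57.5, Site 3 11.4 → max 108.3 km
Candidate B: residuals Site 1 0.0, Site 2 0.0, Site 3 0.0 → max 0.0 km
Candidate C: residuals Site 1 53.4, Site 2 7.8, Site 3 4.7 → max 53.4 km
Only Candidate B has all residuals ≈ 0.

Candidate B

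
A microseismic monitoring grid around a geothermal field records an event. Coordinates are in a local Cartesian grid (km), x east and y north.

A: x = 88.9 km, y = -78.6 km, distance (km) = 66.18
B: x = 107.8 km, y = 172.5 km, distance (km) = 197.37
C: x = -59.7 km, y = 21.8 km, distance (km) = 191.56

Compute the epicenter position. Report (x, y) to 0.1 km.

Circle about each station: (x − 88.9)² + (y + 78.6)² = 66.18²; (x − 107.8)² + (y − 172.5)² = 197.37²; (x + 59.7)² + (y − 21.8)² = 191.56².
Subtracting pairs of circle equations eliminates x²+y² and gives linear equations (the radical axes):
37.8 x + 502.2 y = -7279.20
-297.2 x + 200.8 y = -42357.28
Solving the 2×2 system: x ≈ 126.3, y ≈ -24.0 km.
Check against A (with the unrounded x, y): √((x − 88.9)²+(y + 78.6)²) = 66.18 ≈ 66.18 km. ✓

(126.3, -24.0)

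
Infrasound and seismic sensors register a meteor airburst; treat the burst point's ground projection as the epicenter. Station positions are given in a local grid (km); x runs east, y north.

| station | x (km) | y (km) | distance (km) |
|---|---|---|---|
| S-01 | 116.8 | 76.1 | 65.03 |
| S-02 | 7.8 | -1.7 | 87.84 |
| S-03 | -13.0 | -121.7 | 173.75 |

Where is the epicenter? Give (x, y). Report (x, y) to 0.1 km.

x ≈ 94.0 km, y ≈ 15.2 km

Circle about each station: (x − 116.8)² + (y − 76.1)² = 65.03²; (x − 7.8)² + (y + 1.7)² = 87.84²; (x + 13.0)² + (y + 121.7)² = 173.75².
Subtracting the S-01 equation from the S-02 and S-03 equations removes the quadratic terms:
-218.0 x − 155.6 y = -22856.68
-259.6 x − 395.6 y = -30413.72
Solving the 2×2 system: x ≈ 94.0, y ≈ 15.2 km.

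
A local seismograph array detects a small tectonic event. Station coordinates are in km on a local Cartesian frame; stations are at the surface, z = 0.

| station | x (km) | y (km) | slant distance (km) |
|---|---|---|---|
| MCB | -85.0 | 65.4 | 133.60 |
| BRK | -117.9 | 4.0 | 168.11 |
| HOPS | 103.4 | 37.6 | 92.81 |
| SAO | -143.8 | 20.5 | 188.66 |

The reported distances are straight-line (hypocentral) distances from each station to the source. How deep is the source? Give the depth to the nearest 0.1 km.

z ≈ 59.8 km

Each station gives a sphere (x−x_i)² + (y−y_i)² + z² = d_i² (stations at z=0).
Subtracting the MCB sphere from BRK and HOPS: z² cancels, leaving linear equations in x and y:
-65.8 x − 122.8 y = -7997.76
376.8 x − 55.6 y = 9838.42
Solving: x ≈ 33.103, y ≈ 47.391 km (keep extra digits for the depth step; rounded: 33.1, 47.4).
Then from the MCB sphere: z² = 133.60² − (x + 85.0)² − (y − 65.4)² with x = 33.103, y = 47.391, so z ≈ 59.802 ≈ 59.8 km.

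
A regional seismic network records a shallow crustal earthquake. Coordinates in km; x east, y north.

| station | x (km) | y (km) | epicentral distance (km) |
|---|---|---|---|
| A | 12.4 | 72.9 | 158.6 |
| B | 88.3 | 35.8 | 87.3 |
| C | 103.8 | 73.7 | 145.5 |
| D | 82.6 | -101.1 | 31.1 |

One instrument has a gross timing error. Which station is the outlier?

Solve using three stations at a time. Using A, C, D (subtract circle equations pairwise → linear system) gives (x, y) ≈ (81.1, -70.0).
Distances from that point to each station vs reported:
  A: calculated 158.6 vs reported 158.6 → residual 0.0 km
  B: calculated 106.1 vs reported 87.3 → residual 18.8 km
  C: calculated 145.5 vs reported 145.5 → residual 0.0 km
  D: calculated 31.1 vs reported 31.1 → residual 0.0 km
A, C, D are mutually consistent (residuals ≈ 0); B is off by 18.8 km.

B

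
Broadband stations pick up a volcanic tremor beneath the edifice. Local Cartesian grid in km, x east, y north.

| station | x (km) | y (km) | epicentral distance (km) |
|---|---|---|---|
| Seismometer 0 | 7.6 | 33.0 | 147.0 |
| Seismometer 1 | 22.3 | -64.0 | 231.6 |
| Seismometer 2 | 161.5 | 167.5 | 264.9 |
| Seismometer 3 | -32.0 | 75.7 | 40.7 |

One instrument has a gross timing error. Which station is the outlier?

Solve using three stations at a time. Using Seismometer 0, Seismometer 1, Seismometer 2 (subtract circle equations pairwise → linear system) gives (x, y) ≈ (-101.0, 132.0).
Distances from that point to each station vs reported:
  Seismometer 0: calculated 147.0 vs reported 147.0 → residual 0.0 km
  Seismometer 1: calculated 231.6 vs reported 231.6 → residual 0.0 km
  Seismometer 2: calculated 264.9 vs reported 264.9 → residual 0.0 km
  Seismometer 3: calculated 89.1 vs reported 40.7 → residual 48.4 km
Seismometer 0, Seismometer 1, Seismometer 2 are mutually consistent (residuals ≈ 0); Seismometer 3 is off by 48.4 km.

Seismometer 3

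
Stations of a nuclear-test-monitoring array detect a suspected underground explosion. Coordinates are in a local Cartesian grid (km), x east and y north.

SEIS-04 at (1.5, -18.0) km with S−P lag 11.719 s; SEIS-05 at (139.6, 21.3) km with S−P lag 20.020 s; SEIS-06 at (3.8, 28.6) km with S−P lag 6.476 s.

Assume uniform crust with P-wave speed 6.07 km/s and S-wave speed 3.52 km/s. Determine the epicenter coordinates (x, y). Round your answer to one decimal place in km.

Distance from S−P lag: d = Δt · v_P v_S / (v_P − v_S) = Δt · (6.07·3.52)/(6.07−3.52) ≈ 8.3790·Δt.
So d_SEIS-04 = 98.19, d_SEIS-05 = 167.75, d_SEIS-06 = 54.26 km.
Circle about each station: (x − 1.5)² + (y + 18.0)² = 98.19²; (x − 139.6)² + (y − 21.3)² = 167.75²; (x − 3.8)² + (y − 28.6)² = 54.26².
Subtracting the SEIS-04 equation from the SEIS-05 and SEIS-06 equations removes the quadratic terms:
276.2 x + 78.6 y = 1116.81
4.6 x + 93.2 y = 7203.28
Solving the 2×2 system: x ≈ -18.2, y ≈ 78.2 km.
Check against SEIS-04 (with the unrounded x, y): √((x − 1.5)²+(y + 18.0)²) = 98.18 ≈ 98.19 km. ✓

x ≈ -18.2 km, y ≈ 78.2 km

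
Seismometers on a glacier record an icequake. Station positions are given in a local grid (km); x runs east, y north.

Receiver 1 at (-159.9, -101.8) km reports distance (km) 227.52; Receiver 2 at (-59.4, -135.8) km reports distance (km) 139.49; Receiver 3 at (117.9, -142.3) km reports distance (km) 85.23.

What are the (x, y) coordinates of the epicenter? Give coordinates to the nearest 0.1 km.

Circle about each station: (x + 159.9)² + (y + 101.8)² = 227.52²; (x + 59.4)² + (y + 135.8)² = 139.49²; (x − 117.9)² + (y + 142.3)² = 85.23².
Subtracting the Receiver 1 equation from the Receiver 2 and Receiver 3 equations removes the quadratic terms:
201.0 x − 68.0 y = 18346.64
555.6 x − 81.0 y = 42719.65
Solving the 2×2 system: x ≈ 66.0, y ≈ -74.7 km.

x ≈ 66.0 km, y ≈ -74.7 km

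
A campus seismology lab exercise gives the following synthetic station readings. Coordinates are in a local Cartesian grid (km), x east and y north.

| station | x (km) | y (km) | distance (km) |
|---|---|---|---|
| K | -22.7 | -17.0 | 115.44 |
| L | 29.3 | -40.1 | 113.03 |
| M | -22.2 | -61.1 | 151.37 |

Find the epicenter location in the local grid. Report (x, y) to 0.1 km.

(52.6, 70.5)

Circle about each station: (x + 22.7)² + (y + 17.0)² = 115.44²; (x − 29.3)² + (y + 40.1)² = 113.03²; (x + 22.2)² + (y + 61.1)² = 151.37².
Subtracting the K equation from the L and M equations removes the quadratic terms:
104.0 x − 46.2 y = 2212.82
1.0 x − 88.2 y = -6164.72
Solving the 2×2 system: x ≈ 52.6, y ≈ 70.5 km.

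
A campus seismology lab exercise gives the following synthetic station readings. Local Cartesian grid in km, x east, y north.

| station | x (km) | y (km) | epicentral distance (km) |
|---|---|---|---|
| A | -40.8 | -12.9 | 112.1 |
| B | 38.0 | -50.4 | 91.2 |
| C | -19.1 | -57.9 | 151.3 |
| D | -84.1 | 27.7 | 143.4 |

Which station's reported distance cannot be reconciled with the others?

Solve using three stations at a time. Using A, B, D (subtract circle equations pairwise → linear system) gives (x, y) ≈ (58.8, 38.3).
Distances from that point to each station vs reported:
  A: calculated 112.0 vs reported 112.1 → residual 0.1 km
  B: calculated 91.1 vs reported 91.2 → residual 0.1 km
  C: calculated 123.8 vs reported 151.3 → residual 27.5 km
  D: calculated 143.3 vs reported 143.4 → residual 0.1 km
A, B, D are mutually consistent (residuals ≈ 0); C is off by 27.5 km.

C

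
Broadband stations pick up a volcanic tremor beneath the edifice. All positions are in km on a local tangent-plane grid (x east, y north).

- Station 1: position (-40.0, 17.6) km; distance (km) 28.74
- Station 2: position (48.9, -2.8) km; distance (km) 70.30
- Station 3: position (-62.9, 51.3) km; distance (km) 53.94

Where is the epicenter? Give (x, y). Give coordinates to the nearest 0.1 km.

-13.7 km east, 29.2 km north

Circle about each station: (x + 40.0)² + (y − 17.6)² = 28.74²; (x − 48.9)² + (y + 2.8)² = 70.30²; (x + 62.9)² + (y − 51.3)² = 53.94².
Subtracting the Station 1 equation from the Station 2 and Station 3 equations removes the quadratic terms:
177.8 x − 40.8 y = -3626.81
-45.8 x + 67.4 y = 2594.80
Solving the 2×2 system: x ≈ -13.7, y ≈ 29.2 km.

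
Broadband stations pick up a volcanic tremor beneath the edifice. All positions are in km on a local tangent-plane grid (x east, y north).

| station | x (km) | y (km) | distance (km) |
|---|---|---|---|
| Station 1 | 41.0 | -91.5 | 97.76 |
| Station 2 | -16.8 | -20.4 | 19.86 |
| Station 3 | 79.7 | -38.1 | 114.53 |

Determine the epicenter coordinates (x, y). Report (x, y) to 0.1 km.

Circle about each station: (x − 41.0)² + (y + 91.5)² = 97.76²; (x + 16.8)² + (y + 20.4)² = 19.86²; (x − 79.7)² + (y + 38.1)² = 114.53².
Subtracting the Station 1 equation from the Station 2 and Station 3 equations removes the quadratic terms:
-115.6 x + 142.2 y = -192.25
77.4 x + 106.8 y = -5809.65
Solving the 2×2 system: x ≈ -34.5, y ≈ -29.4 km.
Check against Station 1 (with the unrounded x, y): √((x − 41.0)²+(y + 91.5)²) = 97.76 ≈ 97.76 km. ✓

-34.5 km east, -29.4 km north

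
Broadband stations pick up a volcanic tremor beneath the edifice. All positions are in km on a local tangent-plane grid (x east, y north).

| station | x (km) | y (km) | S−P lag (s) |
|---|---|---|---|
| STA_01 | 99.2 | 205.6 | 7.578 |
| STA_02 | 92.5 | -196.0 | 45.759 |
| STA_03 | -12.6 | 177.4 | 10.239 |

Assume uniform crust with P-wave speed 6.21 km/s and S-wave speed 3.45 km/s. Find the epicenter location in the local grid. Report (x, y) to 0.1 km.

Distance from S−P lag: d = Δt · v_P v_S / (v_P − v_S) = Δt · (6.21·3.45)/(6.21−3.45) ≈ 7.7625·Δt.
So d_STA_01 = 58.82, d_STA_02 = 355.20, d_STA_03 = 79.48 km.
Circle about each station: (x − 99.2)² + (y − 205.6)² = 58.82²; (x − 92.5)² + (y + 196.0)² = 355.20²; (x + 12.6)² + (y − 177.4)² = 79.48².
Subtracting pairs of circle equations eliminates x²+y² and gives linear equations (the radical axes):
-13.4 x − 803.2 y = -127847.00
-223.6 x − 56.4 y = -23339.76
Solving the 2×2 system: x ≈ 64.5, y ≈ 158.1 km.
Check against STA_01 (with the unrounded x, y): √((x − 99.2)²+(y − 205.6)²) = 58.83 ≈ 58.82 km. ✓

64.5 km east, 158.1 km north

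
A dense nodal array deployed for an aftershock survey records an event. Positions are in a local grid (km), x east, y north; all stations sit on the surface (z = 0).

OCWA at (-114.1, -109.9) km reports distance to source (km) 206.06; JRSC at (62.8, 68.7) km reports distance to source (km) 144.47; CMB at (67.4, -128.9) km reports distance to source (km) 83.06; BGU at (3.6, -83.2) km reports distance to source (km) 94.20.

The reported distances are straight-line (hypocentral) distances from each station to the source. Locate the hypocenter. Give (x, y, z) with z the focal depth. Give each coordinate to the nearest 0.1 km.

Each station gives a sphere (x−x_i)² + (y−y_i)² + z² = d_i² (stations at z=0).
Subtracting the OCWA sphere from JRSC and CMB: z² cancels, leaving linear equations in x and y:
353.8 x + 357.2 y = 5155.85
363.0 x − 38.0 y = 31622.91
Solving: x ≈ 80.300, y ≈ -65.102 km (keep extra digits for the depth step; rounded: 80.3, -65.1).
Then from the OCWA sphere: z² = 206.06² − (x + 114.1)² − (y + 109.9)² with x = 80.300, y = -65.102, so z ≈ 51.599 ≈ 51.6 km.

(80.3, -65.1, 51.6)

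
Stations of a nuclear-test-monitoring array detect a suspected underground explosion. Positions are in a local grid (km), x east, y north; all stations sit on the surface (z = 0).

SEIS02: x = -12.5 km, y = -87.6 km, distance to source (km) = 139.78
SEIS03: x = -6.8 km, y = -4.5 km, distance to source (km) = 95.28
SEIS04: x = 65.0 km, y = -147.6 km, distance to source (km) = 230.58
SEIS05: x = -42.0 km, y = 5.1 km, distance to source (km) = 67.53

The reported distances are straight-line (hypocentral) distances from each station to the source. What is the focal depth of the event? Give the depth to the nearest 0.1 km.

Each station gives a sphere (x−x_i)² + (y−y_i)² + z² = d_i² (stations at z=0).
Subtracting the SEIS02 sphere from SEIS03 and SEIS04: z² cancels, leaving linear equations in x and y:
11.4 x + 166.2 y = 2696.65
155.0 x − 120.0 y = -15447.94
Solving: x ≈ -82.710, y ≈ 21.899 km (keep extra digits for the depth step; rounded: -82.7, 21.9).
Then from the SEIS02 sphere: z² = 139.78² − (x + 12.5)² − (y + 87.6)² with x = -82.710, y = 21.899, so z ≈ 51.176 ≈ 51.2 km.

depth ≈ 51.2 km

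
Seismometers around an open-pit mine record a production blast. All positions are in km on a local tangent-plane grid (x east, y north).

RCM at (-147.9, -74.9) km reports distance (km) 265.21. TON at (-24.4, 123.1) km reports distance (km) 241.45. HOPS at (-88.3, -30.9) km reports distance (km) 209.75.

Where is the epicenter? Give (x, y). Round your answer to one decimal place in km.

x ≈ 117.3 km, y ≈ -72.4 km

Circle about each station: (x + 147.9)² + (y + 74.9)² = 265.21²; (x + 24.4)² + (y − 123.1)² = 241.45²; (x + 88.3)² + (y + 30.9)² = 209.75².
Subtracting the RCM equation from the TON and HOPS equations removes the quadratic terms:
247.0 x + 396.0 y = 302.79
119.2 x + 88.0 y = 7608.56
Solving the 2×2 system: x ≈ 117.3, y ≈ -72.4 km.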